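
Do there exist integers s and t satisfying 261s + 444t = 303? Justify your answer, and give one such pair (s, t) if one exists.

Since gcd(261, 444) = 3 and 303 = 3·101, Bézout's identity guarantees a solution.
Dividing through by 3 reduces the equation to 87s + 148t = 101.
Dividing repeatedly: 148 = 1·87 + 61, 87 = 1·61 + 26, 61 = 2·26 + 9, 26 = 2·9 + 8, 9 = 1·8 + 1, 8 = 8·1 + 0.
Working back up the chain: 1 = 9 − 1·8 = 9 − (26 − 2·9) = −26 + 3·9 = −26 + 3·(61 − 2·26) = 3·61 − 7·26 = 3·61 − 7·(87 − 1·61) = −7·87 + 10·61 = −7·87 + 10·(148 − 1·87) = 10·148 − 17·87. So 87·(-17) + 148·10 = 1.
Scaling by 101 gives the particular solution (s, t) = (-1717, 1010).
Shifting by a multiple of (148, −87) keeps it a solution: s = -1717 + 12·148 = 59, t = 1010 − 12·87 = -34.
Indeed 261·59 + 444·(-34) = 15399 − 15096 = 303.

s = 59, t = -34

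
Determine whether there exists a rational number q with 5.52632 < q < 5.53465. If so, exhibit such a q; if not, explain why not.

q = 83/15

Scale by 15: the interval becomes (82.89480, 83.01975), which contains the integer 83.
Hence 83/15 is a rational number with 5.52632 < 83/15 < 5.53465.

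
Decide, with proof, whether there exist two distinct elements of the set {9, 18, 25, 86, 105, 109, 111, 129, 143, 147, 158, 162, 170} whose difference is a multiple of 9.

Yes: 9 and 18.

Reduce each element mod 9: 9↦0, 18↦0, 25↦7, 86↦5, 105↦6, 109↦1, 111↦3, 129↦3, 143↦8, 147↦3, 158↦5, 162↦0, 170↦8. The residue 0 repeats (at 9 and 18), and 18 − 9 = 9 = 1·9.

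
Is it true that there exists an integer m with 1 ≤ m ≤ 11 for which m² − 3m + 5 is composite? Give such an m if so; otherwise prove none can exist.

m = 11

At m = 11: 11² − 3·11 + 5 = 93 = 3·31, which is composite.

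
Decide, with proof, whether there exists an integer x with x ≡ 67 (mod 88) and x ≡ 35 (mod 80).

gcd(88, 80) = 8. A simultaneous solution exists iff 67 ≡ 35 (mod 8); here 67 mod 8 = 3 = 35 mod 8, so it does.
The integers ≡ 67 (mod 88) are 67, 155, 243, 331, 419, 507, 595, …; their remainders mod 80 are 67, 75, 3, 11, 19, 27, 35, so x = 595 is the first that is ≡ 35 (mod 80).
Verify: 595 = 6·88 + 67 and 595 = 7·80 + 35. ✓

x = 595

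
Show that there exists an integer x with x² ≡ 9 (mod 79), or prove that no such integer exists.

x = 76

x = 76 works: 76² = 5776, and 5776 − 9 = 5767 = 73·79.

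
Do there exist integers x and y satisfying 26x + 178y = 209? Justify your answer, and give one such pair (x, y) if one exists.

There are no such integers.

gcd(26, 178) = 2, so every integer of the form 26x + 178y is a multiple of 2.
But 209 = 2·104 + 1, so 2 ∤ 209.
Hence no integers x, y satisfy the equation.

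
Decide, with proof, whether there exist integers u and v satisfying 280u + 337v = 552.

u = 79, v = -64

Since gcd(280, 337) = 1, every integer is an integer combination of 280 and 337.
Euclidean algorithm: 337 = 1·280 + 57, 280 = 4·57 + 52, 57 = 1·52 + 5, 52 = 10·5 + 2, 5 = 2·2 + 1, 2 = 2·1 + 0.
Back-substituting, 1 = 5 − 2·2 = 5 − 2·(52 − 10·5) = −2·52 + 21·5 = −2·52 + 21·(57 − 1·52) = 21·57 − 23·52 = 21·57 − 23·(280 − 4·57) = −23·280 + 113·57 = −23·280 + 113·(337 − 1·280) = 113·337 − 136·280; that is, 280·(-136) + 337·113 = 1.
Times 552: 280·(-75072) + 337·62376 = 552, so (-75072, 62376) solves it.
Shifting by a multiple of (337, −280) keeps it a solution: u = -75072 + 223·337 = 79, v = 62376 − 223·280 = -64.
Indeed 280·79 + 337·(-64) = 22120 − 21568 = 552.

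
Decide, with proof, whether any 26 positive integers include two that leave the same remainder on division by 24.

Each integer lies in one of the 24 residue classes modulo 24.
With 26 integers and only 24 classes, the pigeonhole principle forces two of them, say a and b, into the same class.
That is, a and b leave the same remainder on division by 24, as claimed.

Yes, this is always true.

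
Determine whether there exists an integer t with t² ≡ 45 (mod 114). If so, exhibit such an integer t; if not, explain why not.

t = 87

Take t = 87. Then 87² = 7569 = 66·114 + 45, so 87² ≡ 45 (mod 114).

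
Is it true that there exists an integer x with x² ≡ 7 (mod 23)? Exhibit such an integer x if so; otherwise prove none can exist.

There is no such integer.

Apply Euler's criterion with the prime 23: 7 is a quadratic residue iff 7^11 ≡ 1 (mod 23), and a non-residue iff it is ≡ −1.
Squaring successively (mod 23): 7^2 = 49 ≡ 3; 7^4 ≡ 3² = 9 ≡ 9; 7^8 ≡ 9² = 81 ≡ 12.
Since 11 = 8 + 2 + 1, 7^11 ≡ 12 · 3 · 7; multiplying out mod 23: 12·3 = 36 ≡ 13, then 13·7 = 91 ≡ 22. Thus 7^11 ≡ 22 ≡ −1 (mod 23).
By Euler's criterion 7 is a quadratic non-residue mod 23: no x satisfies x² ≡ 7 (mod 23).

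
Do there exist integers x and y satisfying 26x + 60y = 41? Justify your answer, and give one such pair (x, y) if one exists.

Both 26 and 60 are divisible by gcd(26, 60) = 2, hence so is any combination 26x + 60y.
However 41 leaves remainder 1 on division by 2.
So the equation is unsolvable over ℤ.

There are no such integers.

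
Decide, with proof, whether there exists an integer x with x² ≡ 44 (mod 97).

x = 74

x = 74 works: 74² = 5476, and 5476 − 44 = 5432 = 56·97.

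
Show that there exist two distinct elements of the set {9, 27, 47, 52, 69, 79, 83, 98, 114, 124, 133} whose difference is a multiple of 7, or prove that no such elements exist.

9 mod 7 = 2 and 79 mod 7 = 2, so 79 − 9 = 70 = 10·7.

The pair (9, 79) works.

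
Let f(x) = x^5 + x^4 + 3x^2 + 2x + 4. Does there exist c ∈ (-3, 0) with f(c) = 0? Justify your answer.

f(-3) = -137 and f(0) = 4, which have opposite signs.
As a polynomial, f is continuous on every closed interval.
By the Intermediate Value Theorem, f takes the value 0 somewhere in the open interval.

Such a root exists.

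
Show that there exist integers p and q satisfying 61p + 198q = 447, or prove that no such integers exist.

p = 69, q = -19

Since gcd(61, 198) = 1, every integer is an integer combination of 61 and 198.
Run the Euclidean algorithm on 198 and 61: 198 = 3·61 + 15, 61 = 4·15 + 1, 15 = 15·1 + 0.
Back-substituting, 1 = 61 − 4·15 = 61 − 4·(198 − 3·61) = −4·198 + 13·61; that is, 61·13 + 198·(-4) = 1.
Multiplying through by 447: p = 13·447 = 5811, q = (-4)·447 = -1788 is a solution.
The general solution is p = 5811 + 198k, q = -1788 − 61k; taking k = -29 gives the smaller pair p = 69, q = -19.
Indeed 61·69 + 198·(-19) = 4209 − 3762 = 447.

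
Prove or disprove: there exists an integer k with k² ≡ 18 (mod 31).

k = 7

k = 7 works: 7² = 49, and 49 − 18 = 31 = 1·31.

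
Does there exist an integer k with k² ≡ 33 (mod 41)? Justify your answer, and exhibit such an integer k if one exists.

k = 22

k = 22 works: 22² = 484, and 484 − 33 = 451 = 11·41.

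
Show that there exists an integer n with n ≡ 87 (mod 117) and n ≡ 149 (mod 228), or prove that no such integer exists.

gcd(117, 228) = 3. If n ≡ 87 (mod 117) and n ≡ 149 (mod 228), then n ≡ 87 (mod 3) and n ≡ 149 (mod 3).
These are incompatible: 87 − 149 = -62 is not divisible by 3.
Therefore no such n exists.

No, no such integer exists.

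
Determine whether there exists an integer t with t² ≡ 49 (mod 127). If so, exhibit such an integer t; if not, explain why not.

t = 120 works: 120² = 14400, and 14400 − 49 = 14351 = 113·127.

t = 120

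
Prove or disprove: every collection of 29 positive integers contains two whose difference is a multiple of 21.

Yes.

Each integer lies in one of the 21 residue classes modulo 21.
Placing 29 integers into 21 classes, some class receives at least two — say a and b.
Their difference a − b is then a multiple of 21.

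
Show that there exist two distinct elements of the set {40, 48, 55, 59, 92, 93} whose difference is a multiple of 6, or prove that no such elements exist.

Two integers differ by a multiple of 6 exactly when they have the same residue mod 6. The residues are 40↦4, 48↦0, 55↦1, 59↦5, 92↦2, 93↦3.
No residue repeats among the 6 elements, so no pair has difference ≡ 0 (mod 6).

No such pair exists.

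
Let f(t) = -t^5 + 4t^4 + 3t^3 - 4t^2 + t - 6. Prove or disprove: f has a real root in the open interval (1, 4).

Yes, f has a root in the interval.

f(1) = -3 and f(4) = 126, which have opposite signs.
As a polynomial, f is continuous on every closed interval.
By the Intermediate Value Theorem f must vanish at some point of (1, 4).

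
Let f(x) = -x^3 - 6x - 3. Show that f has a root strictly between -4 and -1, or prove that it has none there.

f has no root in that interval.

Evaluate at the endpoints: f(-4) = 85, f(-1) = 4 — same sign (positive).
f'(x) = -3x^2 - 6 has discriminant 0² − 4·(-3)·(-6) = -72 < 0, so f' has no real roots and is negative for every real x.
So f is strictly decreasing; between -4 and -1 its values lie between f(-4) = 85 and f(-1) = 4, all positive. Therefore f has no root in (-4, -1).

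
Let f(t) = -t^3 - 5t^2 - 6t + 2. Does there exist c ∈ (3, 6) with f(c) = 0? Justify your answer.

f has no root in that interval.

f(3) = -88 and f(6) = -430, both negative, so a sign-change argument is unavailable; we show f keeps this sign on the whole interval.
Shift to the endpoint 3: with t = 3 + u (0 < u < 3), one computes f(3 + u) = -u^3 - 14u^2 - 63u - 88.
All 4 nonzero coefficients of this polynomial in u are negative; hence for u > 0 the value is a sum of negative terms (the constant -88 among them).
So f is strictly negative on (3, 6); no root exists in the interval.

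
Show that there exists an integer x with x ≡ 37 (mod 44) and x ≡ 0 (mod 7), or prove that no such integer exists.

gcd(44, 7) = 1, so the Chinese Remainder Theorem guarantees exactly one residue class mod 308 satisfying both.
Any solution of the first congruence is x = 37 + 44t; substituting into the second, 44t ≡ 0 − 37 ≡ 5 (mod 7).
44 ≡ 2 (mod 7), so this reads 2t ≡ 5 (mod 7). Since 2·4 = 8 = 1·7 + 1, the inverse of 2 mod 7 is 4.
Multiplying by 4: t ≡ 4·5 = 20 ≡ 6 (mod 7).
Taking t = 6 gives x = 37 + 44·6 = 301.
Indeed 301 ≡ 37 (mod 44) and 301 ≡ 0 (mod 7).

x = 301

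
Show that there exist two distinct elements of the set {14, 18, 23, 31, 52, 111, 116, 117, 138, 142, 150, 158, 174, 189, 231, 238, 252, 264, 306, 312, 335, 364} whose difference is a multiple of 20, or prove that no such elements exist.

Both 14 and 174 leave remainder 14 on division by 20; their difference 160 = 8·20 is a multiple of 20.

The pair (14, 174) works.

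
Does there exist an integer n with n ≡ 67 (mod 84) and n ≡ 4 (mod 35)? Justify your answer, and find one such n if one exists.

The moduli are not coprime: gcd(84, 35) = 7. Compatibility requires 7 ∣ (4 − 67) = -63, which holds, so solutions exist.
Step through n = 67, 67 + 84, 67 + 2·84, …: the values 67, 151, 235, 319 reduce mod 35 to 32, 11, 25, 4. The value 319 hits 4.
Check: 319 mod 84 = 67, 319 mod 35 = 4. ✓

n = 319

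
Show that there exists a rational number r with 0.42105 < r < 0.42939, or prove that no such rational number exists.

r = 3/7

Look for a denominator N such that an integer falls strictly between N·0.42105 and N·0.42939. N = 7 works: 7·0.42105 = 2.94735 < 3 < 3.00573 = 7·0.42939.
Dividing back, 0.42105 < 3/7 < 0.42939, and 3/7 is rational.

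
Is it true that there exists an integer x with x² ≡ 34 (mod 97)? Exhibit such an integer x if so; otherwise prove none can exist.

97 is prime, so by Euler's criterion 34 is a square mod 97 iff 34^((97−1)/2) = 34^48 ≡ 1 (mod 97).
Repeated squaring mod 97: 34^2 = 1156 ≡ 89; 34^4 ≡ 89² = 7921 ≡ 64; 34^8 ≡ 64² = 4096 ≡ 22; 34^16 ≡ 22² = 484 ≡ 96; 34^32 ≡ 96² = 9216 ≡ 1.
Since 48 = 32 + 16, 34^48 ≡ 1 · 96; multiplying out mod 97: 1·96 = 96 ≡ 96. Thus 34^48 ≡ 96 ≡ −1 (mod 97).
By Euler's criterion 34 is a quadratic non-residue mod 97: no x satisfies x² ≡ 34 (mod 97).

There is no such integer.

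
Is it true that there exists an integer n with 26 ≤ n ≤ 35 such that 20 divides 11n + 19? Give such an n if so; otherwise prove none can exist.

n = 31

At n = 31 we get 11·31 + 19 = 360, and 360 = 20·18.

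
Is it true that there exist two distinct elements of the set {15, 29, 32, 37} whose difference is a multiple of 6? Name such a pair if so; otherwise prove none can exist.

No such pair exists.

Residues mod 6: 15↦3, 29↦5, 32↦2, 37↦1.
These 4 residues are pairwise different, hence no difference of two elements is divisible by 6.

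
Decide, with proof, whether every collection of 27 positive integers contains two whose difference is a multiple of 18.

Partition the integers by their residue mod 18; there are 18 classes.
With 27 integers and only 18 classes, the pigeonhole principle forces two of them, say a and b, into the same class.
Then a ≡ b (mod 18), i.e. 18 ∣ (a − b).

True.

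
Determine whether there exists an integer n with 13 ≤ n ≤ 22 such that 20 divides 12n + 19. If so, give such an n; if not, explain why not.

For n = 13, 14, …, 22 the values of 12n + 19 modulo 20 are 15, 7, 19, 11, 3, 15, 7, 19, 11, 3 respectively.
None is 0, so 20 never divides 12n + 19 on this range.

No such integer n in that range exists.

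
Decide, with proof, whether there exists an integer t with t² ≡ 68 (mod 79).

79 is prime, so by Euler's criterion 68 is a square mod 79 iff 68^((79−1)/2) = 68^39 ≡ 1 (mod 79).
Repeated squaring mod 79: 68^2 = 4624 ≡ 42; 68^4 ≡ 42² = 1764 ≡ 26; 68^8 ≡ 26² = 676 ≡ 44; 68^16 ≡ 44² = 1936 ≡ 40; 68^32 ≡ 40² = 1600 ≡ 20.
Since 39 = 32 + 4 + 2 + 1, 68^39 ≡ 20 · 26 · 42 · 68; multiplying out mod 79: 20·26 = 520 ≡ 46, then 46·42 = 1932 ≡ 36, then 36·68 = 2448 ≡ 78. Thus 68^39 ≡ 78 ≡ −1 (mod 79).
By Euler's criterion 68 is a quadratic non-residue mod 79: no t satisfies t² ≡ 68 (mod 79).

There is no such integer.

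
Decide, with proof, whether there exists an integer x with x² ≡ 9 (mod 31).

Take x = 28. Then 28² = 784 = 25·31 + 9, so 28² ≡ 9 (mod 31).

x = 28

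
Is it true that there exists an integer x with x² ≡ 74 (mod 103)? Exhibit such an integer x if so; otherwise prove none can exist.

103 is prime, so by Euler's criterion 74 is a square mod 103 iff 74^((103−1)/2) = 74^51 ≡ 1 (mod 103).
Squaring successively (mod 103): 74^2 = 5476 ≡ 17; 74^4 ≡ 17² = 289 ≡ 83; 74^8 ≡ 83² = 6889 ≡ 91; 74^16 ≡ 91² = 8281 ≡ 41; 74^32 ≡ 41² = 1681 ≡ 33.
Since 51 = 32 + 16 + 2 + 1, 74^51 ≡ 33 · 41 · 17 · 74; multiplying out mod 103: 33·41 = 1353 ≡ 14, then 14·17 = 238 ≡ 32, then 32·74 = 2368 ≡ 102. Thus 74^51 ≡ 102 ≡ −1 (mod 103).
By Euler's criterion 74 is a quadratic non-residue mod 103: no x satisfies x² ≡ 74 (mod 103).

No such integer exists.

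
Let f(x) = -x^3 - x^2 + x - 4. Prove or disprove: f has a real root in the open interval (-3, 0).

f(-3) = 11 and f(0) = -4, which have opposite signs.
f is continuous everywhere (it is a polynomial), in particular on [-3, 0].
By the Intermediate Value Theorem f must vanish at some point of (-3, 0).

Yes, f has a root in the interval.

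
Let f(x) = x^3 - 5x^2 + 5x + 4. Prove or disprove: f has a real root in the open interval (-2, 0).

Such a root exists.

f(-2) = -34 and f(0) = 4, which have opposite signs.
f is continuous everywhere (it is a polynomial), in particular on [-2, 0].
By the Intermediate Value Theorem, f takes the value 0 somewhere in the open interval.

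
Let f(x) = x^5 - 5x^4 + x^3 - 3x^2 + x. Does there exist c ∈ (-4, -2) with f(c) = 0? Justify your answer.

No.

f(-4) = -2420 and f(-2) = -134, both negative, so a sign-change argument is unavailable; we show f keeps this sign on the whole interval.
Substitute x = -2 − u, where 0 < u < 2 on the interval. Expanding, f(-2 − u) = -u^5 - 15u^4 - 81u^3 - 209u^2 - 265u - 134.
The nonzero coefficients here are all negative, so for u > 0 every term is negative (or zero), and the constant term -134 is strictly negative.
Therefore f(x) < 0 throughout (-4, -2), and f has no zero there.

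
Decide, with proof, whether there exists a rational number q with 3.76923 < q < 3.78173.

Multiplying by 9: 9·3.76923 = 33.92307 and 9·3.78173 = 34.03557, so the integer 34 lies strictly between them.
Hence 34/9 is a rational number with 3.76923 < 34/9 < 3.78173.

q = 34/9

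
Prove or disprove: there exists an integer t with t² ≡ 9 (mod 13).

t = 10

t = 10 works: 10² = 100, and 100 − 9 = 91 = 7·13.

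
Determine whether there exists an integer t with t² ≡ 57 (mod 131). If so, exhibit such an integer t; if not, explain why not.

No, no such integer exists.

Apply Euler's criterion with the prime 131: 57 is a quadratic residue iff 57^65 ≡ 1 (mod 131), and a non-residue iff it is ≡ −1.
Squaring successively (mod 131): 57^2 = 3249 ≡ 105; 57^4 ≡ 105² = 11025 ≡ 21; 57^8 ≡ 21² = 441 ≡ 48; 57^16 ≡ 48² = 2304 ≡ 77; 57^32 ≡ 77² = 5929 ≡ 34; 57^64 ≡ 34² = 1156 ≡ 108.
Since 65 = 64 + 1, 57^65 ≡ 108 · 57; multiplying out mod 131: 108·57 = 6156 ≡ 130. Thus 57^65 ≡ 130 ≡ −1 (mod 131).
By Euler's criterion 57 is a quadratic non-residue mod 131: no t satisfies t² ≡ 57 (mod 131).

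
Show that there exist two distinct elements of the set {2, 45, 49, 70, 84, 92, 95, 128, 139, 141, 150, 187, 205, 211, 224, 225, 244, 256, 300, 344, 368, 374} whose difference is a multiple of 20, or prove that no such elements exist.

Both 45 and 205 leave remainder 5 on division by 20; their difference 160 = 8·20 is a multiple of 20.

The pair (45, 205) works.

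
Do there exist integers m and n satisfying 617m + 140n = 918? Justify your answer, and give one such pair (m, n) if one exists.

m = 134, n = -584

Since gcd(617, 140) = 1, every integer is an integer combination of 617 and 140.
Run the Euclidean algorithm on 617 and 140: 617 = 4·140 + 57, 140 = 2·57 + 26, 57 = 2·26 + 5, 26 = 5·5 + 1, 5 = 5·1 + 0.
Unwinding: 1 = 26 − 5·5 = 26 − 5·(57 − 2·26) = −5·57 + 11·26 = −5·57 + 11·(140 − 2·57) = 11·140 − 27·57 = 11·140 − 27·(617 − 4·140) = −27·617 + 119·140, i.e. 617·(-27) + 140·119 = 1.
Multiplying through by 918: m = (-27)·918 = -24786, n = 119·918 = 109242 is a solution.
Shifting by a multiple of (140, −617) keeps it a solution: m = -24786 + 178·140 = 134, n = 109242 − 178·617 = -584.
Check: 617·134 + 140·(-584) = 82678 − 81760 = 918. ✓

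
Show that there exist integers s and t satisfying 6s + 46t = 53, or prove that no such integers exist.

Any value of 6s + 46t is a multiple of gcd(6, 46) = 2.
But 53 is not a multiple of 2 (it leaves remainder 1).
So the equation is unsolvable over ℤ.

There are no such integers.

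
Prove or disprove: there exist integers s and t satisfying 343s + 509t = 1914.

343 and 509 are coprime, so 343s + 509t ranges over all of ℤ.
Run the Euclidean algorithm on 509 and 343: 509 = 1·343 + 166, 343 = 2·166 + 11, 166 = 15·11 + 1, 11 = 11·1 + 0.
Working back up the chain: 1 = 166 − 15·11 = 166 − 15·(343 − 2·166) = −15·343 + 31·166 = −15·343 + 31·(509 − 1·343) = 31·509 − 46·343. So 343·(-46) + 509·31 = 1.
Scaling by 1914 gives the particular solution (s, t) = (-88044, 59334).
Shifting by a multiple of (509, −343) keeps it a solution: s = -88044 + 173·509 = 13, t = 59334 − 173·343 = -5.
Check: 343·13 + 509·(-5) = 4459 − 2545 = 1914. ✓

s = 13, t = -5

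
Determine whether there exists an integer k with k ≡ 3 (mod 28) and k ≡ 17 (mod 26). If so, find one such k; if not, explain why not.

Here gcd(28, 26) = 2, and both 3 and 17 leave remainder 1 mod 2, so the system is consistent.
Step through k = 3, 3 + 28, 3 + 2·28, …: the values 3, 31, 59, 87, 115, 143, 171, 199 reduce mod 26 to 3, 5, 7, 9, 11, 13, 15, 17. The value 199 hits 17.
Check: 199 mod 28 = 3, 199 mod 26 = 17. ✓

k = 199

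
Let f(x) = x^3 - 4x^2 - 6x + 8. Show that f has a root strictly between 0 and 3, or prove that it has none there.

Such a root exists.

f(0) = 8 and f(3) = -19, which have opposite signs.
f is continuous everywhere (it is a polynomial), in particular on [0, 3].
By the Intermediate Value Theorem, f takes the value 0 somewhere in the open interval.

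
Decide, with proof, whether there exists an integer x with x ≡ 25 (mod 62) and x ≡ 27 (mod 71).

Since 62 and 71 share no common factor, CRT says the pair of congruences has a solution (unique mod 4402).
Any solution of the first congruence is x = 25 + 62t; substituting into the second, 62t ≡ 27 − 25 ≡ 2 (mod 71).
Since 62·63 = 3906 = 55·71 + 1, the inverse of 62 mod 71 is 63.
Multiplying by 63: t ≡ 63·2 = 126 ≡ 55 (mod 71).
Taking t = 55 gives x = 25 + 62·55 = 3435.
Indeed 3435 ≡ 25 (mod 62) and 3435 ≡ 27 (mod 71).

x = 3435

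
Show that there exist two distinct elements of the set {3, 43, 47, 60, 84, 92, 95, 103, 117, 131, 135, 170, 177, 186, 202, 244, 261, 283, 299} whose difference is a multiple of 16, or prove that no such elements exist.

3 mod 16 = 3 and 131 mod 16 = 3, so 131 − 3 = 128 = 8·16.

Yes: 3 and 131.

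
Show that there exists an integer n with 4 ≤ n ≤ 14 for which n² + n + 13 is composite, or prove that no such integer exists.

At n = 4: 4² + 4 + 13 = 33 = 3·11, which is composite.

n = 4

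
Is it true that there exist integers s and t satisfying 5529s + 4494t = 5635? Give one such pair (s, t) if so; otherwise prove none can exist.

No, no such integers exist.

Any value of 5529s + 4494t is a multiple of gcd(5529, 4494) = 3.
However 5635 leaves remainder 1 on division by 3.
So the equation is unsolvable over ℤ.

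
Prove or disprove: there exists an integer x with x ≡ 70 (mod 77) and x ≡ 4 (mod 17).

gcd(77, 17) = 1, so the Chinese Remainder Theorem guarantees exactly one residue class mod 1309 satisfying both.
Write x = 70 + 77t and require 70 + 77t ≡ 4 (mod 17), i.e. 77t ≡ 2 (mod 17).
77 ≡ 9 (mod 17), so this reads 9t ≡ 2 (mod 17). Invert 9 mod 17 by the Euclidean algorithm: 17 = 1·9 + 8, 9 = 1·8 + 1, 8 = 8·1 + 0; back-substituting, 1 = 9 − 1·8 = 9 − (17 − 1·9) = −17 + 2·9. Hence 9·2 ≡ 1, so 9⁻¹ ≡ 2 (mod 17).
Multiplying by 2: t ≡ 2·2 = 4 (mod 17).
Taking t = 4 gives x = 70 + 77·4 = 378.
Verify: 378 = 4·77 + 70 and 378 = 22·17 + 4. ✓

x = 378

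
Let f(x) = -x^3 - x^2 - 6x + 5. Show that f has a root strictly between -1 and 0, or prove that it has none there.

No.

Evaluate at the endpoints: f(-1) = 11, f(0) = 5 — same sign (positive).
f'(x) = -3x^2 - 2x - 6 has discriminant (-2)² − 4·(-3)·(-6) = -68 < 0, so f' has no real roots and is negative for every real x.
Hence f is strictly decreasing on ℝ, and in particular on [-1, 0]. A strictly monotone function with same-sign endpoint values stays positive on the whole interval, so f has no zero in (-1, 0).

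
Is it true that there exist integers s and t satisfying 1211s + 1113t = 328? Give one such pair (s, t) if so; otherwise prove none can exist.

gcd(1211, 1113) = 7, so every integer of the form 1211s + 1113t is a multiple of 7.
But 328 = 7·46 + 6, so 7 ∤ 328.
So the equation is unsolvable over ℤ.

No, no such integers exist.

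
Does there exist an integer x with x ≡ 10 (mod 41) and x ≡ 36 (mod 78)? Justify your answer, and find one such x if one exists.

The moduli 41 and 78 are coprime, so by the Chinese Remainder Theorem a unique solution modulo 3198 exists.
Write x = 10 + 41t and require 10 + 41t ≡ 36 (mod 78), i.e. 41t ≡ 26 (mod 78).
Since 41·59 = 2419 = 31·78 + 1, the inverse of 41 mod 78 is 59.
Therefore t ≡ 59·26 = 1534 ≡ 52 (mod 78).
With t = 52: x = 10 + 41·52 = 2142.
Verify: 2142 = 52·41 + 10 and 2142 = 27·78 + 36. ✓

x = 2142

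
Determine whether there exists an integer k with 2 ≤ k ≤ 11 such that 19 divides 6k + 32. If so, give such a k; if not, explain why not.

There is no such integer k in that range.

The values of 6k + 32 for k = 2, 3, …, 11 are 44, 50, 56, 62, 68, 74, 80, 86, 92, 98; reduced mod 19 these are 6, 12, 18, 5, 11, 17, 4, 10, 16, 3.
None is 0, so 19 never divides 6k + 32 on this range.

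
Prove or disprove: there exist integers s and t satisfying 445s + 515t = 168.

Any value of 445s + 515t is a multiple of gcd(445, 515) = 5.
But 168 = 5·33 + 3, so 5 ∤ 168.
So the equation is unsolvable over ℤ.

There are no such integers.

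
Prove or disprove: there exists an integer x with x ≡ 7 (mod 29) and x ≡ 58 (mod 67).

x = 326

Since 29 and 67 share no common factor, CRT says the pair of congruences has a solution (unique mod 1943).
Write x = 7 + 29t and require 7 + 29t ≡ 58 (mod 67), i.e. 29t ≡ 51 (mod 67).
To invert 29 modulo 67: 67 = 2·29 + 9, 29 = 3·9 + 2, 9 = 4·2 + 1, 2 = 2·1 + 0, and unwinding, 1 = 9 − 4·2 = 9 − 4·(29 − 3·9) = −4·29 + 13·9 = −4·29 + 13·(67 − 2·29) = 13·67 − 30·29. Thus 29⁻¹ ≡ -30 ≡ 37 (mod 67).
Multiplying by 37: t ≡ 37·51 = 1887 ≡ 11 (mod 67).
Taking t = 11 gives x = 7 + 29·11 = 326.
Check: 326 mod 29 = 7, 326 mod 67 = 58. ✓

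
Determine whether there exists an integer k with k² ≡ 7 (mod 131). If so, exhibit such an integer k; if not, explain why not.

k = 20 works: 20² = 400, and 400 − 7 = 393 = 3·131.

k = 20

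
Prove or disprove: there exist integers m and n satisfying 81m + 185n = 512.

m = 52, n = -20

Since gcd(81, 185) = 1, every integer is an integer combination of 81 and 185.
Run the Euclidean algorithm on 185 and 81: 185 = 2·81 + 23, 81 = 3·23 + 12, 23 = 1·12 + 11, 12 = 1·11 + 1, 11 = 11·1 + 0.
Unwinding: 1 = 12 − 1·11 = 12 − (23 − 1·12) = −23 + 2·12 = −23 + 2·(81 − 3·23) = 2·81 − 7·23 = 2·81 − 7·(185 − 2·81) = −7·185 + 16·81, i.e. 81·16 + 185·(-7) = 1.
Multiplying through by 512: m = 16·512 = 8192, n = (-7)·512 = -3584 is a solution.
The general solution is m = 8192 + 185k, n = -3584 − 81k; taking k = -44 gives the smaller pair m = 52, n = -20.
Check: 81·52 + 185·(-20) = 4212 − 3700 = 512. ✓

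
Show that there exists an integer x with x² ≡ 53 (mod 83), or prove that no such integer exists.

No such integer exists.

83 is prime, so by Euler's criterion 53 is a square mod 83 iff 53^((83−1)/2) = 53^41 ≡ 1 (mod 83).
Repeated squaring mod 83: 53^2 = 2809 ≡ 70; 53^4 ≡ 70² = 4900 ≡ 3; 53^8 ≡ 3² = 9 ≡ 9; 53^16 ≡ 9² = 81 ≡ 81; 53^32 ≡ 81² = 6561 ≡ 4.
Since 41 = 32 + 8 + 1, 53^41 ≡ 4 · 9 · 53; multiplying out mod 83: 4·9 = 36 ≡ 36, then 36·53 = 1908 ≡ 82. Thus 53^41 ≡ 82 ≡ −1 (mod 83).
The value −1 means 53 is a non-residue modulo 83, so x² ≡ 53 (mod 83) is impossible.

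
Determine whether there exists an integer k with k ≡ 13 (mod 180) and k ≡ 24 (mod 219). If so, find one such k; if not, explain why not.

There is no such integer.

Reduce both congruences modulo 3, which divides 180 and 219: they say k ≡ 13 (mod 3) and k ≡ 24 (mod 3).
These are incompatible: 13 − 24 = -11 is not divisible by 3.
So no integer satisfies both congruences.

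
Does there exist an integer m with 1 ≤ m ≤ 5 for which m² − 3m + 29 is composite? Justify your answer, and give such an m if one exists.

At m = 1: 1² − 3·1 + 29 = 27 = 3·9, which is composite.

m = 1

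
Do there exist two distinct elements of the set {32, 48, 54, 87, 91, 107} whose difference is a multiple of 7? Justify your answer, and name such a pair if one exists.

Two integers differ by a multiple of 7 exactly when they have the same residue mod 7. The residues are 32↦4, 48↦6, 54↦5, 87↦3, 91↦0, 107↦2.
These 6 residues are pairwise different, hence no difference of two elements is divisible by 7.

No, no such pair exists.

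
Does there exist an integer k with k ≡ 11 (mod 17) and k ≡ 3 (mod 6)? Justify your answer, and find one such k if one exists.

The moduli 17 and 6 are coprime, so by the Chinese Remainder Theorem a unique solution modulo 102 exists.
Any solution of the first congruence is k = 11 + 17t; substituting into the second, 17t ≡ 3 − 11 ≡ 4 (mod 6).
17 ≡ 5 (mod 6), so this reads 5t ≡ 4 (mod 6). Note 5·5 = 25 ≡ 1 (mod 6) (as 25 − 1 = 4·6), so 5⁻¹ ≡ 5.
Therefore t ≡ 5·4 = 20 ≡ 2 (mod 6).
Taking t = 2 gives k = 11 + 17·2 = 45.
Check: 45 mod 17 = 11, 45 mod 6 = 3. ✓

k = 45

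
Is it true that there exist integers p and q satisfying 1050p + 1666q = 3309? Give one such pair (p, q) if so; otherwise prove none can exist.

Both 1050 and 1666 are divisible by gcd(1050, 1666) = 14, hence so is any combination 1050p + 1666q.
But 3309 is not a multiple of 14 (it leaves remainder 5).
Hence no integers p, q satisfy the equation.

No such integers exist.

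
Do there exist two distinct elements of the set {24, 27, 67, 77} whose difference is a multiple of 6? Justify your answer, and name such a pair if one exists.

No, no such pair exists.

Two integers differ by a multiple of 6 exactly when they have the same residue mod 6. The residues are 24↦0, 27↦3, 67↦1, 77↦5.
All 4 residues are distinct, so no two elements differ by a multiple of 6.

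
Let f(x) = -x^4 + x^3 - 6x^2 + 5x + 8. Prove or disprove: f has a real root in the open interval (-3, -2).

No.

f(-3) = -169 and f(-2) = -50, both negative, so a sign-change argument is unavailable; we show f keeps this sign on the whole interval.
Substitute x = -2 − u, where 0 < u < 1 on the interval. Expanding, f(-2 − u) = -u^4 - 9u^3 - 36u^2 - 73u - 50.
All 5 nonzero coefficients of this polynomial in u are negative; hence for u > 0 the value is a sum of negative terms (the constant -50 among them).
So f is strictly negative on (-3, -2); no root exists in the interval.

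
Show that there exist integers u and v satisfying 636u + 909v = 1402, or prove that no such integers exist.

No, no such integers exist.

gcd(636, 909) = 3, so every integer of the form 636u + 909v is a multiple of 3.
But 1402 is not a multiple of 3 (it leaves remainder 1).
So the equation is unsolvable over ℤ.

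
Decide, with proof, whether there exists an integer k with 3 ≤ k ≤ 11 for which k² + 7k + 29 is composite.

No such integer k in that range exists.

The values for k = 3, 4, …, 11 are 59, 73, 89, 107, 127, 149, 173, 199, 227, and each of these is prime.
So no value in the range makes the expression composite.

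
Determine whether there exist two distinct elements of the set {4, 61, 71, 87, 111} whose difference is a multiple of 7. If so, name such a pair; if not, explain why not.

Residues mod 7: 4↦4, 61↦5, 71↦1, 87↦3, 111↦6.
All 5 residues are distinct, so no two elements differ by a multiple of 7.

No, no such pair exists.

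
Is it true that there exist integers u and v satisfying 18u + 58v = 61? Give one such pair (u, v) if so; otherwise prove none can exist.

No such integers exist.

gcd(18, 58) = 2, so every integer of the form 18u + 58v is a multiple of 2.
But 61 is not a multiple of 2 (it leaves remainder 1).
Hence no integers u, v satisfy the equation.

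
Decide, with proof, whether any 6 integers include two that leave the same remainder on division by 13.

Consider the 6 integers 41, 42, …, 46. They lie in distinct residue classes modulo 13, since 6 ≤ 13.
So no two of them leave the same remainder on division by 13; the claim fails for this set.

No, the set {41, 42, 43, 44, 45, 46} is a counterexample.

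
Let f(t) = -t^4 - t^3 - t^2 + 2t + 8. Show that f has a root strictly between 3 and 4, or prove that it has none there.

No.

The endpoint values f(3) = -103 and f(4) = -320 are both negative. Claim: f(t) < 0 for every t in (3, 4).
Substitute t = 3 + u, where 0 < u < 1 on the interval. Expanding, f(3 + u) = -u^4 - 13u^3 - 64u^2 - 139u - 103.
The nonzero coefficients here are all negative, so for u > 0 every term is negative (or zero), and the constant term -103 is strictly negative.
Therefore f(t) < 0 throughout (3, 4), and f has no zero there.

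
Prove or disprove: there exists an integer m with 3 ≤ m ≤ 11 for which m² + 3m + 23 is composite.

At m = 4: 4² + 3·4 + 23 = 51 = 3·17, which is composite.

m = 4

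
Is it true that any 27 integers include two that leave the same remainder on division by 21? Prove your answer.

Yes.

Partition the integers by their residue mod 21; there are 21 classes.
With 27 integers and only 21 classes, the pigeonhole principle forces two of them, say a and b, into the same class.
So a and b have equal remainders mod 21, which is exactly what was to be shown.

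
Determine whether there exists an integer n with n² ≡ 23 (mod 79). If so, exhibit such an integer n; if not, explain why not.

n = 24

Take n = 24. Then 24² = 576 = 7·79 + 23, so 24² ≡ 23 (mod 79).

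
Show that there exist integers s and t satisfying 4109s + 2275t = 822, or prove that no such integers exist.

No, no such integers exist.

Any value of 4109s + 2275t is a multiple of gcd(4109, 2275) = 7.
But 822 = 7·117 + 3, so 7 ∤ 822.
Therefore 4109s + 2275t = 822 has no solution in integers.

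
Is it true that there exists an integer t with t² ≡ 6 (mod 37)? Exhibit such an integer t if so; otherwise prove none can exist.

37 is prime, so by Euler's criterion 6 is a square mod 37 iff 6^((37−1)/2) = 6^18 ≡ 1 (mod 37).
Squaring successively (mod 37): 6^2 = 36 ≡ 36; 6^4 ≡ 36² = 1296 ≡ 1; 6^8 ≡ 1² = 1 ≡ 1; 6^16 ≡ 1² = 1 ≡ 1.
Since 18 = 16 + 2, 6^18 ≡ 1 · 36; multiplying out mod 37: 1·36 = 36 ≡ 36. Thus 6^18 ≡ 36 ≡ −1 (mod 37).
By Euler's criterion 6 is a quadratic non-residue mod 37: no t satisfies t² ≡ 6 (mod 37).

No such integer exists.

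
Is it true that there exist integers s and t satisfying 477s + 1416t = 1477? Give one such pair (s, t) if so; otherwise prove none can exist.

Any value of 477s + 1416t is a multiple of gcd(477, 1416) = 3.
But 1477 = 3·492 + 1, so 3 ∤ 1477.
Therefore 477s + 1416t = 1477 has no solution in integers.

There are no such integers.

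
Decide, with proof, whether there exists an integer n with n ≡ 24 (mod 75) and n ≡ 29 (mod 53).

gcd(75, 53) = 1, so the Chinese Remainder Theorem guarantees exactly one residue class mod 3975 satisfying both.
Any solution of the first congruence is n = 24 + 75t; substituting into the second, 75t ≡ 29 − 24 ≡ 5 (mod 53).
75 ≡ 22 (mod 53), so this reads 22t ≡ 5 (mod 53). Invert 22 mod 53 by the Euclidean algorithm: 53 = 2·22 + 9, 22 = 2·9 + 4, 9 = 2·4 + 1, 4 = 4·1 + 0; back-substituting, 1 = 9 − 2·4 = 9 − 2·(22 − 2·9) = −2·22 + 5·9 = −2·22 + 5·(53 − 2·22) = 5·53 − 12·22. Hence 22·(-12) ≡ 1, so 22⁻¹ ≡ -12 ≡ 41 (mod 53).
Therefore t ≡ 41·5 = 205 ≡ 46 (mod 53).
Taking t = 46 gives n = 24 + 75·46 = 3474.
Indeed 3474 ≡ 24 (mod 75) and 3474 ≡ 29 (mod 53).

n = 3474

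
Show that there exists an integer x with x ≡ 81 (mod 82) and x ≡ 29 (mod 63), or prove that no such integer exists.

The moduli 82 and 63 are coprime, so by the Chinese Remainder Theorem a unique solution modulo 5166 exists.
Any solution of the first congruence is x = 81 + 82t; substituting into the second, 82t ≡ 29 − 81 ≡ 11 (mod 63).
82 ≡ 19 (mod 63), so this reads 19t ≡ 11 (mod 63). Note 19·10 = 190 ≡ 1 (mod 63) (as 190 − 1 = 3·63), so 19⁻¹ ≡ 10.
Multiplying by 10: t ≡ 10·11 = 110 ≡ 47 (mod 63).
With t = 47: x = 81 + 82·47 = 3935.
Verify: 3935 = 47·82 + 81 and 3935 = 62·63 + 29. ✓

x = 3935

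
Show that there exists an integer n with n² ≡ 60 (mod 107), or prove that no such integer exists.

107 is prime, so by Euler's criterion 60 is a square mod 107 iff 60^((107−1)/2) = 60^53 ≡ 1 (mod 107).
Squaring successively (mod 107): 60^2 = 3600 ≡ 69; 60^4 ≡ 69² = 4761 ≡ 53; 60^8 ≡ 53² = 2809 ≡ 27; 60^16 ≡ 27² = 729 ≡ 87; 60^32 ≡ 87² = 7569 ≡ 79.
Since 53 = 32 + 16 + 4 + 1, 60^53 ≡ 79 · 87 · 53 · 60; multiplying out mod 107: 79·87 = 6873 ≡ 25, then 25·53 = 1325 ≡ 41, then 41·60 = 2460 ≡ 106. Thus 60^53 ≡ 106 ≡ −1 (mod 107).
The value −1 means 60 is a non-residue modulo 107, so n² ≡ 60 (mod 107) is impossible.

There is no such integer.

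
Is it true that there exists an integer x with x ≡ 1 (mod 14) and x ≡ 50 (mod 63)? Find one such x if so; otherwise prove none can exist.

x = 113

Here gcd(14, 63) = 7, and both 1 and 50 leave remainder 1 mod 7, so the system is consistent.
Put x = 1 + 14t, so we need 14t ≡ 49 (mod 63), equivalently (divide by 7) 2t ≡ 7 (mod 9).
To invert 2 modulo 9: 9 = 4·2 + 1, 2 = 2·1 + 0, and unwinding, 1 = 9 − 4·2. Thus 2⁻¹ ≡ -4 ≡ 5 (mod 9).
Multiplying by 5: t ≡ 5·7 = 35 ≡ 8 (mod 9).
Then x = 1 + 14·8 = 113.
Verify: 113 = 8·14 + 1 and 113 = 1·63 + 50. ✓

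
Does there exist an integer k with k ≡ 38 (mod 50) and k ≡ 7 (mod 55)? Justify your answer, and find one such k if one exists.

Reduce both congruences modulo 5, which divides 50 and 55: they say k ≡ 38 (mod 5) and k ≡ 7 (mod 5).
However 38 ≡ 3 and 7 ≡ 2 (mod 5), and 3 ≠ 2.
Hence the system has no solution.

There is no such integer.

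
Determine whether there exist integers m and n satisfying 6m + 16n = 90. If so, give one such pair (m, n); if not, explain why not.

m = 7, n = 3

Every value of 6m + 16n is a multiple of gcd(6, 16) = 2; since 2 ∣ 90, solutions exist.
Dividing through by 2 reduces the equation to 3m + 8n = 45.
Euclidean algorithm: 8 = 2·3 + 2, 3 = 1·2 + 1, 2 = 2·1 + 0.
Unwinding: 1 = 3 − 1·2 = 3 − (8 − 2·3) = −8 + 3·3, i.e. 3·3 + 8·(-1) = 1.
Multiplying through by 45: m = 3·45 = 135, n = (-1)·45 = -45 is a solution.
Subtracting 16·8 from m and adding 16·3 to n gives the tidier solution (7, 3).
Check: 6·7 + 16·3 = 42 + 48 = 90. ✓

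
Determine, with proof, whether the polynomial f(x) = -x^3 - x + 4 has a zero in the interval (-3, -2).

No such root exists.

f(-3) = 34 and f(-2) = 14, both positive.
f'(x) = -3x^2 - 1 has discriminant 0² − 4·(-3)·(-1) = -12 < 0, so f' has no real roots and is negative for every real x.
So f is strictly decreasing; between -3 and -2 its values lie between f(-3) = 34 and f(-2) = 14, all positive. Therefore f has no root in (-3, -2).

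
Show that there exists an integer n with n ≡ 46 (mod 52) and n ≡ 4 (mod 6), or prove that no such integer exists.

n = 46

The moduli are not coprime: gcd(52, 6) = 2. Compatibility requires 2 ∣ (4 − 46) = -42, which holds, so solutions exist.
The smallest candidate n = 46 works directly: 46 ≡ 4 (mod 6).
Indeed 46 ≡ 46 (mod 52) and 46 ≡ 4 (mod 6).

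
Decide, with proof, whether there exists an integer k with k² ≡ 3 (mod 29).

Apply Euler's criterion with the prime 29: 3 is a quadratic residue iff 3^14 ≡ 1 (mod 29), and a non-residue iff it is ≡ −1.
Squaring successively (mod 29): 3^2 = 9 ≡ 9; 3^4 ≡ 9² = 81 ≡ 23; 3^8 ≡ 23² = 529 ≡ 7.
Since 14 = 8 + 4 + 2, 3^14 ≡ 7 · 23 · 9; multiplying out mod 29: 7·23 = 161 ≡ 16, then 16·9 = 144 ≡ 28. Thus 3^14 ≡ 28 ≡ −1 (mod 29).
By Euler's criterion 3 is a quadratic non-residue mod 29: no k satisfies k² ≡ 3 (mod 29).

No such integer exists.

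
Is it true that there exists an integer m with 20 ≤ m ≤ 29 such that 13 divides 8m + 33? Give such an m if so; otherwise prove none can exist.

For m = 20, 21, …, 29 the values of 8m + 33 modulo 13 are 11, 6, 1, 9, 4, 12, 7, 2, 10, 5 respectively.
The residue 0 does not occur, so no m in [20, 29] makes 8m + 33 a multiple of 13.

No, no such integer m in that range exists.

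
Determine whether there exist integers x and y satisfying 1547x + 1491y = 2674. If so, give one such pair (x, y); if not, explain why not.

x = 101, y = -103

Since gcd(1547, 1491) = 7 and 2674 = 7·382, Bézout's identity guarantees a solution.
Dividing through by 7 reduces the equation to 221x + 213y = 382.
Euclidean algorithm: 221 = 1·213 + 8, 213 = 26·8 + 5, 8 = 1·5 + 3, 5 = 1·3 + 2, 3 = 1·2 + 1, 2 = 2·1 + 0.
Unwinding: 1 = 3 − 1·2 = 3 − (5 − 1·3) = −5 + 2·3 = −5 + 2·(8 − 1·5) = 2·8 − 3·5 = 2·8 − 3·(213 − 26·8) = −3·213 + 80·8 = −3·213 + 80·(221 − 1·213) = 80·221 − 83·213, i.e. 221·80 + 213·(-83) = 1.
Times 382: 221·30560 + 213·(-31706) = 382, so (30560, -31706) solves it.
The general solution is x = 30560 + 213k, y = -31706 − 221k; taking k = -143 gives the smaller pair x = 101, y = -103.
Indeed 1547·101 + 1491·(-103) = 156247 − 153573 = 2674.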